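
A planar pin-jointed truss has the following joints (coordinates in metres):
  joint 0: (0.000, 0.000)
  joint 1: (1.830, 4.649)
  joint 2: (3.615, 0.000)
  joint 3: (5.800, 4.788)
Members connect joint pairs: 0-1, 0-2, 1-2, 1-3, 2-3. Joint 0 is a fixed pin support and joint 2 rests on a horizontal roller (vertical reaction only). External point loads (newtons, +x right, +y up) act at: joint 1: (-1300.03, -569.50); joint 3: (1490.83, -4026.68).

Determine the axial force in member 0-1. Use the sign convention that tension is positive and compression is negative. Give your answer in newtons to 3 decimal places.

2638.698

N=4 nodes, M=5 members, R=3 reactions → 2N=8, M+R=8
member 0 (0-1): L=4.9962, (cx,cy)=(0.3663,0.9305)
member 1 (0-2): L=3.6150, (cx,cy)=(1.0000,0.0000)
member 2 (1-2): L=4.9799, (cx,cy)=(0.3584,-0.9336)
member 3 (1-3): L=3.9724, (cx,cy)=(0.9994,0.0350)
member 4 (2-3): L=5.2630, (cx,cy)=(0.4152,0.9097)
solve A·x = −loads:
  F[0-1] = +2638.6979 N (tension)
  F[0-2] = -775.6963 N (compression)
  F[1-2] = -3113.2635 N (compression)
  F[1-3] = +3384.5195 N (tension)
  F[2-3] = -4556.3293 N (compression)
  Rx@0 = -190.8000 N
  Ry@0 = -2455.3231 N
  Ry@2 = +7051.5031 N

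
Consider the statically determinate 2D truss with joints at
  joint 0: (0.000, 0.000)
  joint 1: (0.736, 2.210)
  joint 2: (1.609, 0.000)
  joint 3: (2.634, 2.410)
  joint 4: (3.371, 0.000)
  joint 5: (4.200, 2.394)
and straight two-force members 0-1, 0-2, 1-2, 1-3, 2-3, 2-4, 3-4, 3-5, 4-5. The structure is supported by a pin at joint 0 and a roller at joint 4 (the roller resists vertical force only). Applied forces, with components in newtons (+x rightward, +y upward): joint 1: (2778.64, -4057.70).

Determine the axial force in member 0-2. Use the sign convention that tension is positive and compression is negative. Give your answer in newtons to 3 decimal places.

3228.272

N=6 nodes, M=9 members, R=3 reactions → 2N=12, M+R=12
member 0 (0-1): L=2.3293, (cx,cy)=(0.3160,0.9488)
member 1 (0-2): L=1.6090, (cx,cy)=(1.0000,0.0000)
member 2 (1-2): L=2.3762, (cx,cy)=(0.3674,-0.9301)
member 3 (1-3): L=1.9085, (cx,cy)=(0.9945,0.1048)
member 4 (2-3): L=2.6189, (cx,cy)=(0.3914,0.9202)
member 5 (2-4): L=1.7620, (cx,cy)=(1.0000,0.0000)
member 6 (3-4): L=2.5202, (cx,cy)=(0.2924,-0.9563)
member 7 (3-5): L=1.5661, (cx,cy)=(0.9999,-0.0102)
member 8 (4-5): L=2.5335, (cx,cy)=(0.3272,0.9449)
solve A·x = −loads:
  F[0-1] = -1423.0198 N (compression)
  F[0-2] = +3228.2718 N (tension)
  F[1-2] = -3145.9813 N (compression)
  F[1-3] = -2083.9235 N (compression)
  F[2-3] = +3179.6097 N (tension)
  F[2-4] = +828.0035 N (tension)
  F[3-4] = -2831.3591 N (compression)
  F[3-5] = +0.0000 N (tension)
  F[4-5] = -0.0000 N (compression)
  Rx@0 = -2778.6400 N
  Ry@0 = +1350.1172 N
  Ry@4 = +2707.5828 N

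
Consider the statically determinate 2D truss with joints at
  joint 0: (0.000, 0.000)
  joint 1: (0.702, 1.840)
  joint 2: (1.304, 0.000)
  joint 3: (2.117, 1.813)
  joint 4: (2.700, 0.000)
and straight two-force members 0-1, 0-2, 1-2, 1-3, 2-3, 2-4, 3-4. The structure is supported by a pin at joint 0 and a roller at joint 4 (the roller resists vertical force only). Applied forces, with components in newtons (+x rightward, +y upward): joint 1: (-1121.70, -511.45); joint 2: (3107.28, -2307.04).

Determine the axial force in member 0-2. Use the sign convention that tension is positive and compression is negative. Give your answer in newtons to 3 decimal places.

N=5 nodes, M=7 members, R=3 reactions → 2N=10, M+R=10
member 0 (0-1): L=1.9694, (cx,cy)=(0.3565,0.9343)
member 1 (0-2): L=1.3040, (cx,cy)=(1.0000,0.0000)
member 2 (1-2): L=1.9360, (cx,cy)=(0.3110,-0.9504)
member 3 (1-3): L=1.4153, (cx,cy)=(0.9998,-0.0191)
member 4 (2-3): L=1.9869, (cx,cy)=(0.4092,0.9125)
member 5 (2-4): L=1.3960, (cx,cy)=(1.0000,0.0000)
member 6 (3-4): L=1.9044, (cx,cy)=(0.3061,-0.9520)
solve A·x = −loads:
  F[0-1] = -2499.9350 N (compression)
  F[0-2] = +2876.7064 N (tension)
  F[1-2] = +1926.8213 N (tension)
  F[1-3] = -368.6467 N (compression)
  F[2-3] = +521.3844 N (tension)
  F[2-4] = +155.2440 N (tension)
  F[3-4] = -507.1208 N (compression)
  Rx@0 = -1985.5800 N
  Ry@0 = +2335.7159 N
  Ry@4 = +482.7741 N

2876.706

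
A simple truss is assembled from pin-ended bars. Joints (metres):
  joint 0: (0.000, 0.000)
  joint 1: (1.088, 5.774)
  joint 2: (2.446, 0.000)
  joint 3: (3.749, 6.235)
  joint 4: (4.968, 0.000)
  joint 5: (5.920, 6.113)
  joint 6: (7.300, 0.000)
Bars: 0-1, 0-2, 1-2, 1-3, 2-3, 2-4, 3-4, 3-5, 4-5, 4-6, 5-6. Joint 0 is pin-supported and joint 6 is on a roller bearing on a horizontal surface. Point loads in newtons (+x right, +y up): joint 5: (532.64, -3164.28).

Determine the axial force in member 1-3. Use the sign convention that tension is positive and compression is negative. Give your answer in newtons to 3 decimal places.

N=7 nodes, M=11 members, R=3 reactions → 2N=14, M+R=14
member 0 (0-1): L=5.8756, (cx,cy)=(0.1852,0.9827)
member 1 (0-2): L=2.4460, (cx,cy)=(1.0000,0.0000)
member 2 (1-2): L=5.9315, (cx,cy)=(0.2289,-0.9734)
member 3 (1-3): L=2.7006, (cx,cy)=(0.9853,0.1707)
member 4 (2-3): L=6.3697, (cx,cy)=(0.2046,0.9789)
member 5 (2-4): L=2.5220, (cx,cy)=(1.0000,0.0000)
member 6 (3-4): L=6.3530, (cx,cy)=(0.1919,-0.9814)
member 7 (3-5): L=2.1744, (cx,cy)=(0.9984,-0.0561)
member 8 (4-5): L=6.1867, (cx,cy)=(0.1539,0.9881)
member 9 (4-6): L=2.3320, (cx,cy)=(1.0000,0.0000)
member 10 (5-6): L=6.2668, (cx,cy)=(0.2202,-0.9755)
solve A·x = −loads:
  F[0-1] = -154.8252 N (compression)
  F[0-2] = +561.3093 N (tension)
  F[1-2] = +145.2774 N (tension)
  F[1-3] = -62.8524 N (compression)
  F[2-3] = -144.4739 N (compression)
  F[2-4] = +624.1238 N (tension)
  F[3-4] = +162.0469 N (tension)
  F[3-5] = -122.7702 N (compression)
  F[4-5] = -160.9529 N (compression)
  F[4-6] = +679.9841 N (tension)
  F[5-6] = -3087.9313 N (compression)
  Rx@0 = -532.6400 N
  Ry@0 = +152.1477 N
  Ry@6 = +3012.1323 N

-62.852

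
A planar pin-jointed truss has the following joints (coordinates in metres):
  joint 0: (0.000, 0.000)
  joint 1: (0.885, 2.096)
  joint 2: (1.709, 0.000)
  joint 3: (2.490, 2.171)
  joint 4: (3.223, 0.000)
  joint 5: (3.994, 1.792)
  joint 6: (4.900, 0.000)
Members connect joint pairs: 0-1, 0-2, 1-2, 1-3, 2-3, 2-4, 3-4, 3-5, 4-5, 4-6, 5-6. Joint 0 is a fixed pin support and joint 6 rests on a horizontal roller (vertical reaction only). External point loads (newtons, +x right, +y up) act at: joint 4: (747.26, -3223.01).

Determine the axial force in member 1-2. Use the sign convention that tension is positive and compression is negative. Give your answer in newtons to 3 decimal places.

1140.893

N=7 nodes, M=11 members, R=3 reactions → 2N=14, M+R=14
member 0 (0-1): L=2.2752, (cx,cy)=(0.3890,0.9212)
member 1 (0-2): L=1.7090, (cx,cy)=(1.0000,0.0000)
member 2 (1-2): L=2.2522, (cx,cy)=(0.3659,-0.9307)
member 3 (1-3): L=1.6068, (cx,cy)=(0.9989,0.0467)
member 4 (2-3): L=2.3072, (cx,cy)=(0.3385,0.9410)
member 5 (2-4): L=1.5140, (cx,cy)=(1.0000,0.0000)
member 6 (3-4): L=2.2914, (cx,cy)=(0.3199,-0.9475)
member 7 (3-5): L=1.5510, (cx,cy)=(0.9697,-0.2444)
member 8 (4-5): L=1.9508, (cx,cy)=(0.3952,0.9186)
member 9 (4-6): L=1.6770, (cx,cy)=(1.0000,0.0000)
member 10 (5-6): L=2.0080, (cx,cy)=(0.4512,-0.8924)
solve A·x = −loads:
  F[0-1] = -1197.3552 N (compression)
  F[0-2] = +1213.0076 N (tension)
  F[1-2] = +1140.8928 N (tension)
  F[1-3] = -884.1323 N (compression)
  F[2-3] = -1128.4048 N (compression)
  F[2-4] = +2012.3988 N (tension)
  F[3-4] = +1640.2813 N (tension)
  F[3-5] = -1845.8048 N (compression)
  F[4-5] = +1816.8316 N (tension)
  F[4-6] = +1071.8057 N (tension)
  F[5-6] = -2375.4917 N (compression)
  Rx@0 = -747.2600 N
  Ry@0 = +1103.0587 N
  Ry@6 = +2119.9513 N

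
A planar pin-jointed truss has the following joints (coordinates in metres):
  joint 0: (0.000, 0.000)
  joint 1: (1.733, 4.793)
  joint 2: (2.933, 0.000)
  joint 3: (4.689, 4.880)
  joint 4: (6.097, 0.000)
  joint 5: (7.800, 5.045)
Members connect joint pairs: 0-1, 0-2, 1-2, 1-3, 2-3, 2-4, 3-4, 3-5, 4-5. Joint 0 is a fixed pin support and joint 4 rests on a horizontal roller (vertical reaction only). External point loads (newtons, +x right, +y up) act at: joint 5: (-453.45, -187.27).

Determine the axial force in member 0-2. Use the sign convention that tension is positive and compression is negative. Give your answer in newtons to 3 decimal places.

-336.699

N=6 nodes, M=9 members, R=3 reactions → 2N=12, M+R=12
member 0 (0-1): L=5.0967, (cx,cy)=(0.3400,0.9404)
member 1 (0-2): L=2.9330, (cx,cy)=(1.0000,0.0000)
member 2 (1-2): L=4.9409, (cx,cy)=(0.2429,-0.9701)
member 3 (1-3): L=2.9573, (cx,cy)=(0.9996,0.0294)
member 4 (2-3): L=5.1863, (cx,cy)=(0.3386,0.9409)
member 5 (2-4): L=3.1640, (cx,cy)=(1.0000,0.0000)
member 6 (3-4): L=5.0791, (cx,cy)=(0.2772,-0.9608)
member 7 (3-5): L=3.1154, (cx,cy)=(0.9986,0.0530)
member 8 (4-5): L=5.3247, (cx,cy)=(0.3198,0.9475)
solve A·x = −loads:
  F[0-1] = -343.3609 N (compression)
  F[0-2] = -336.6986 N (compression)
  F[1-2] = +326.9173 N (tension)
  F[1-3] = -196.2344 N (compression)
  F[2-3] = -337.0356 N (compression)
  F[2-4] = -143.1860 N (compression)
  F[3-4] = +314.1397 N (tension)
  F[3-5] = -397.9072 N (compression)
  F[4-5] = -175.4090 N (compression)
  Rx@0 = +453.4500 N
  Ry@0 = +322.9022 N
  Ry@4 = -135.6322 N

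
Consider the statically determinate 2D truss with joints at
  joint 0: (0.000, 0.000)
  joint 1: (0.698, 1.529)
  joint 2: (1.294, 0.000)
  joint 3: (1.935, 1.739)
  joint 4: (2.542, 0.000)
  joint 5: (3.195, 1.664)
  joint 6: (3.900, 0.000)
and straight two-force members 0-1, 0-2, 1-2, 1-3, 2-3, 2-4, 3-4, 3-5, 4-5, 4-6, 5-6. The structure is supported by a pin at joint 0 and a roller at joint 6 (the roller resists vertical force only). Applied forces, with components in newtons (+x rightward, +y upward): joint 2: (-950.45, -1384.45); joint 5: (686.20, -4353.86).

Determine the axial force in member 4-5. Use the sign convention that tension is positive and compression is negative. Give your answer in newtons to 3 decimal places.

-108.107

N=7 nodes, M=11 members, R=3 reactions → 2N=14, M+R=14
member 0 (0-1): L=1.6808, (cx,cy)=(0.4153,0.9097)
member 1 (0-2): L=1.2940, (cx,cy)=(1.0000,0.0000)
member 2 (1-2): L=1.6411, (cx,cy)=(0.3632,-0.9317)
member 3 (1-3): L=1.2547, (cx,cy)=(0.9859,0.1674)
member 4 (2-3): L=1.8534, (cx,cy)=(0.3459,0.9383)
member 5 (2-4): L=1.2480, (cx,cy)=(1.0000,0.0000)
member 6 (3-4): L=1.8419, (cx,cy)=(0.3296,-0.9441)
member 7 (3-5): L=1.2622, (cx,cy)=(0.9982,-0.0594)
member 8 (4-5): L=1.7875, (cx,cy)=(0.3653,0.9309)
member 9 (4-6): L=1.3580, (cx,cy)=(1.0000,0.0000)
member 10 (5-6): L=1.8072, (cx,cy)=(0.3901,-0.9208)
solve A·x = −loads:
  F[0-1] = -1560.2649 N (compression)
  F[0-2] = +383.6994 N (tension)
  F[1-2] = +1318.0958 N (tension)
  F[1-3] = -1142.7771 N (compression)
  F[2-3] = +166.6394 N (tension)
  F[2-4] = +1755.2240 N (tension)
  F[3-4] = +106.5895 N (tension)
  F[3-5] = -1106.1051 N (compression)
  F[4-5] = -108.1066 N (compression)
  F[4-6] = +1829.8428 N (tension)
  F[5-6] = -4690.5904 N (compression)
  Rx@0 = +264.2500 N
  Ry@0 = +1419.3618 N
  Ry@6 = +4318.9482 N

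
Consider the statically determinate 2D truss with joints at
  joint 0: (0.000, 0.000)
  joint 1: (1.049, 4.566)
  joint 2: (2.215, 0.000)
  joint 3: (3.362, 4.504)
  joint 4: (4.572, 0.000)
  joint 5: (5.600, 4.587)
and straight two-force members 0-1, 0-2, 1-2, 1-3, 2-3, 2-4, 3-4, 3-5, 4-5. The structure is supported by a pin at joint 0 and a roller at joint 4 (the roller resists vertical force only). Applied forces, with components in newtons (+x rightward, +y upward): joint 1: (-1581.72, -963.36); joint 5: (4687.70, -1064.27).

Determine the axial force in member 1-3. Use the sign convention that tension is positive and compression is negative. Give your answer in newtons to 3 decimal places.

N=6 nodes, M=9 members, R=3 reactions → 2N=12, M+R=12
member 0 (0-1): L=4.6850, (cx,cy)=(0.2239,0.9746)
member 1 (0-2): L=2.2150, (cx,cy)=(1.0000,0.0000)
member 2 (1-2): L=4.7125, (cx,cy)=(0.2474,-0.9689)
member 3 (1-3): L=2.3138, (cx,cy)=(0.9996,-0.0268)
member 4 (2-3): L=4.6478, (cx,cy)=(0.2468,0.9691)
member 5 (2-4): L=2.3570, (cx,cy)=(1.0000,0.0000)
member 6 (3-4): L=4.6637, (cx,cy)=(0.2595,-0.9658)
member 7 (3-5): L=2.2395, (cx,cy)=(0.9993,0.0371)
member 8 (4-5): L=4.7008, (cx,cy)=(0.2187,0.9758)
solve A·x = −loads:
  F[0-1] = +2688.6714 N (tension)
  F[0-2] = +2503.9637 N (tension)
  F[1-2] = -3785.0957 N (compression)
  F[1-3] = +3121.3868 N (tension)
  F[2-3] = +3784.4584 N (tension)
  F[2-4] = +633.4833 N (tension)
  F[3-4] = -3520.0785 N (compression)
  F[3-5] = +4970.9180 N (tension)
  F[4-5] = -1279.4677 N (compression)
  Rx@0 = -3105.9800 N
  Ry@0 = -2620.4065 N
  Ry@4 = +4648.0365 N

3121.387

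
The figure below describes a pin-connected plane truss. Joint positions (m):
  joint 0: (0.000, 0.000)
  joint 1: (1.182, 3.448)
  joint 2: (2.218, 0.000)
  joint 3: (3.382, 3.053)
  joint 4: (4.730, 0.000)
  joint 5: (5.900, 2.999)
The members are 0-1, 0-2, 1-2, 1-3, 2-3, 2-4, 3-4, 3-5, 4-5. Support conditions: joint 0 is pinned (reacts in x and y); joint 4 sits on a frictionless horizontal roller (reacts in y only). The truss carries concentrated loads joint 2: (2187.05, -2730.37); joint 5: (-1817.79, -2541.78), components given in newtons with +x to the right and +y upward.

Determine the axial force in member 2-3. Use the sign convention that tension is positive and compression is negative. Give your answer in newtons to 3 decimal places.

N=6 nodes, M=9 members, R=3 reactions → 2N=12, M+R=12
member 0 (0-1): L=3.6450, (cx,cy)=(0.3243,0.9460)
member 1 (0-2): L=2.2180, (cx,cy)=(1.0000,0.0000)
member 2 (1-2): L=3.6003, (cx,cy)=(0.2878,-0.9577)
member 3 (1-3): L=2.2352, (cx,cy)=(0.9843,-0.1767)
member 4 (2-3): L=3.2674, (cx,cy)=(0.3562,0.9344)
member 5 (2-4): L=2.5120, (cx,cy)=(1.0000,0.0000)
member 6 (3-4): L=3.3374, (cx,cy)=(0.4039,-0.9148)
member 7 (3-5): L=2.5186, (cx,cy)=(0.9998,-0.0214)
member 8 (4-5): L=3.2191, (cx,cy)=(0.3635,0.9316)
solve A·x = −loads:
  F[0-1] = -2086.6205 N (compression)
  F[0-2] = +1045.9140 N (tension)
  F[1-2] = +2312.6501 N (tension)
  F[1-3] = -1363.5932 N (compression)
  F[2-3] = +551.7350 N (tension)
  F[2-4] = -672.2136 N (compression)
  F[3-4] = -807.7627 N (compression)
  F[3-5] = -819.4988 N (compression)
  F[4-5] = -2747.2235 N (compression)
  Rx@0 = -369.2600 N
  Ry@0 = +1973.8603 N
  Ry@4 = +3298.2897 N

551.735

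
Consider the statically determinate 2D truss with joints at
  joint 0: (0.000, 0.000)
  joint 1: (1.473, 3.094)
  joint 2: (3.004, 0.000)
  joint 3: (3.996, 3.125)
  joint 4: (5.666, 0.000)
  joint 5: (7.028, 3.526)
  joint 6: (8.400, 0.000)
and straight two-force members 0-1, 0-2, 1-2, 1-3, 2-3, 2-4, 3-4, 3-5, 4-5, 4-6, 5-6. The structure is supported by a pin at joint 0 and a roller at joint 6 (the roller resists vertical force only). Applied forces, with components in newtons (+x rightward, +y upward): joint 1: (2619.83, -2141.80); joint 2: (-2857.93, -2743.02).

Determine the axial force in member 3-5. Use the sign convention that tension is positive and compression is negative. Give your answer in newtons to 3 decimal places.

-1913.485

N=7 nodes, M=11 members, R=3 reactions → 2N=14, M+R=14
member 0 (0-1): L=3.4267, (cx,cy)=(0.4299,0.9029)
member 1 (0-2): L=3.0040, (cx,cy)=(1.0000,0.0000)
member 2 (1-2): L=3.4521, (cx,cy)=(0.4435,-0.8963)
member 3 (1-3): L=2.5232, (cx,cy)=(0.9999,0.0123)
member 4 (2-3): L=3.2787, (cx,cy)=(0.3026,0.9531)
member 5 (2-4): L=2.6620, (cx,cy)=(1.0000,0.0000)
member 6 (3-4): L=3.5432, (cx,cy)=(0.4713,-0.8820)
member 7 (3-5): L=3.0584, (cx,cy)=(0.9914,0.1311)
member 8 (4-5): L=3.7799, (cx,cy)=(0.3603,0.9328)
member 9 (4-6): L=2.7340, (cx,cy)=(1.0000,0.0000)
member 10 (5-6): L=3.7835, (cx,cy)=(0.3626,-0.9319)
solve A·x = −loads:
  F[0-1] = -2838.9833 N (compression)
  F[0-2] = +982.2492 N (tension)
  F[1-2] = +415.1265 N (tension)
  F[1-3] = -4024.5923 N (compression)
  F[2-3] = +2487.5447 N (tension)
  F[2-4] = +3271.6532 N (tension)
  F[3-4] = -2916.6698 N (compression)
  F[3-5] = -1913.4855 N (compression)
  F[4-5] = +2757.6320 N (tension)
  F[4-6] = +903.3203 N (tension)
  F[5-6] = -2491.0603 N (compression)
  Rx@0 = +238.1000 N
  Ry@0 = +2563.3132 N
  Ry@6 = +2321.5068 N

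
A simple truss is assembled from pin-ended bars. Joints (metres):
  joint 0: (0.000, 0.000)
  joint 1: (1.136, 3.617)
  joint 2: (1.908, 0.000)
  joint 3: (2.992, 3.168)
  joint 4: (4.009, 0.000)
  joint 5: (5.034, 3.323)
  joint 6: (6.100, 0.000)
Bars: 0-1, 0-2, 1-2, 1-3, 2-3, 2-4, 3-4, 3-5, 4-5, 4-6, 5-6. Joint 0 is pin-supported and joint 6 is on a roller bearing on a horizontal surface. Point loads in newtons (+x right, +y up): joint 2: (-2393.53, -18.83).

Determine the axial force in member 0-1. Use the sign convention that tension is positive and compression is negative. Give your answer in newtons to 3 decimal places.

-13.563

N=7 nodes, M=11 members, R=3 reactions → 2N=14, M+R=14
member 0 (0-1): L=3.7912, (cx,cy)=(0.2996,0.9541)
member 1 (0-2): L=1.9080, (cx,cy)=(1.0000,0.0000)
member 2 (1-2): L=3.6985, (cx,cy)=(0.2087,-0.9780)
member 3 (1-3): L=1.9095, (cx,cy)=(0.9720,-0.2351)
member 4 (2-3): L=3.3483, (cx,cy)=(0.3237,0.9461)
member 5 (2-4): L=2.1010, (cx,cy)=(1.0000,0.0000)
member 6 (3-4): L=3.3272, (cx,cy)=(0.3057,-0.9521)
member 7 (3-5): L=2.0479, (cx,cy)=(0.9971,0.0757)
member 8 (4-5): L=3.4775, (cx,cy)=(0.2948,0.9556)
member 9 (4-6): L=2.0910, (cx,cy)=(1.0000,0.0000)
member 10 (5-6): L=3.4898, (cx,cy)=(0.3055,-0.9522)
solve A·x = −loads:
  F[0-1] = -13.5634 N (compression)
  F[0-2] = -2389.4658 N (compression)
  F[1-2] = +15.0122 N (tension)
  F[1-3] = -7.4054 N (compression)
  F[2-3] = +4.3847 N (tension)
  F[2-4] = +5.7782 N (tension)
  F[3-4] = -6.4884 N (compression)
  F[3-5] = -3.8059 N (compression)
  F[4-5] = +6.4651 N (tension)
  F[4-6] = +1.8894 N (tension)
  F[5-6] = -6.1854 N (compression)
  Rx@0 = +2393.5300 N
  Ry@0 = +12.9402 N
  Ry@6 = +5.8898 N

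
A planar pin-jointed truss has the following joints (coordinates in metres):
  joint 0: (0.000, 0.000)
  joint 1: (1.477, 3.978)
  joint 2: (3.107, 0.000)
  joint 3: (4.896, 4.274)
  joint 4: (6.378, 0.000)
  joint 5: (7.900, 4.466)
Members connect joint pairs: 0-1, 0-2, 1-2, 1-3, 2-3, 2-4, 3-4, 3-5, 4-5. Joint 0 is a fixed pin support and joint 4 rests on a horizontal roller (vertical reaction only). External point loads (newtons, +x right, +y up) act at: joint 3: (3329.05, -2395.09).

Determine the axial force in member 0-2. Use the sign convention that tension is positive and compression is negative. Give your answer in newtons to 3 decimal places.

2707.387

N=6 nodes, M=9 members, R=3 reactions → 2N=12, M+R=12
member 0 (0-1): L=4.2433, (cx,cy)=(0.3481,0.9375)
member 1 (0-2): L=3.1070, (cx,cy)=(1.0000,0.0000)
member 2 (1-2): L=4.2990, (cx,cy)=(0.3792,-0.9253)
member 3 (1-3): L=3.4318, (cx,cy)=(0.9963,0.0863)
member 4 (2-3): L=4.6333, (cx,cy)=(0.3861,0.9224)
member 5 (2-4): L=3.2710, (cx,cy)=(1.0000,0.0000)
member 6 (3-4): L=4.5236, (cx,cy)=(0.3276,-0.9448)
member 7 (3-5): L=3.0101, (cx,cy)=(0.9980,0.0638)
member 8 (4-5): L=4.7182, (cx,cy)=(0.3226,0.9465)
solve A·x = −loads:
  F[0-1] = +1786.0081 N (tension)
  F[0-2] = +2707.3868 N (tension)
  F[1-2] = -1691.2701 N (compression)
  F[1-3] = +1267.6461 N (tension)
  F[2-3] = +1696.5541 N (tension)
  F[2-4] = +1411.0601 N (tension)
  F[3-4] = -4307.1125 N (compression)
  F[3-5] = -0.0000 N (compression)
  F[4-5] = -0.0000 N (compression)
  Rx@0 = -3329.0500 N
  Ry@0 = -1674.3237 N
  Ry@4 = +4069.4137 N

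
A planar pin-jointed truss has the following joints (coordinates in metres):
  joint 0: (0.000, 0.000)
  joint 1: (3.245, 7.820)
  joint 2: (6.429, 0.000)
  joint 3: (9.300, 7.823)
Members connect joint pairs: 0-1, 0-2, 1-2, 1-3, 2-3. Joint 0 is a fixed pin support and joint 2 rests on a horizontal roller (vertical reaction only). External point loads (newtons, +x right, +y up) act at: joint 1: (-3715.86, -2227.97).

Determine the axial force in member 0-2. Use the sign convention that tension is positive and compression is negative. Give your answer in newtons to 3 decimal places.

N=4 nodes, M=5 members, R=3 reactions → 2N=8, M+R=8
member 0 (0-1): L=8.4665, (cx,cy)=(0.3833,0.9236)
member 1 (0-2): L=6.4290, (cx,cy)=(1.0000,0.0000)
member 2 (1-2): L=8.4434, (cx,cy)=(0.3771,-0.9262)
member 3 (1-3): L=6.0550, (cx,cy)=(1.0000,0.0005)
member 4 (2-3): L=8.3332, (cx,cy)=(0.3445,0.9388)
solve A·x = −loads:
  F[0-1] = -6088.1742 N (compression)
  F[0-2] = -1382.4265 N (compression)
  F[1-2] = +3665.9292 N (tension)
  F[1-3] = -0.0000 N (compression)
  F[2-3] = +0.0000 N (tension)
  Rx@0 = +3715.8600 N
  Ry@0 = +5623.2512 N
  Ry@2 = -3395.2812 N

-1382.426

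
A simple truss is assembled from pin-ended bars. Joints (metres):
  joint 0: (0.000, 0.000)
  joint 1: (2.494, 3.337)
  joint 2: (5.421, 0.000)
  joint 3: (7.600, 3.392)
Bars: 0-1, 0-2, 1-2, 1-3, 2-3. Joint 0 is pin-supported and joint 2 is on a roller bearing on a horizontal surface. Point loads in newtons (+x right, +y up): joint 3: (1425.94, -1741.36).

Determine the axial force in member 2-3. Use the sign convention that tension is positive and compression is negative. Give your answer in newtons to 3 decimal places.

N=4 nodes, M=5 members, R=3 reactions → 2N=8, M+R=8
member 0 (0-1): L=4.1660, (cx,cy)=(0.5987,0.8010)
member 1 (0-2): L=5.4210, (cx,cy)=(1.0000,0.0000)
member 2 (1-2): L=4.4388, (cx,cy)=(0.6594,-0.7518)
member 3 (1-3): L=5.1063, (cx,cy)=(0.9999,0.0108)
member 4 (2-3): L=4.0316, (cx,cy)=(0.5405,0.8414)
solve A·x = −loads:
  F[0-1] = +1987.7238 N (tension)
  F[0-2] = +235.9793 N (tension)
  F[1-2] = -2081.1662 N (compression)
  F[1-3] = +2562.4579 N (tension)
  F[2-3] = -2102.5117 N (compression)
  Rx@0 = -1425.9400 N
  Ry@0 = -1592.1808 N
  Ry@2 = +3333.5408 N

-2102.512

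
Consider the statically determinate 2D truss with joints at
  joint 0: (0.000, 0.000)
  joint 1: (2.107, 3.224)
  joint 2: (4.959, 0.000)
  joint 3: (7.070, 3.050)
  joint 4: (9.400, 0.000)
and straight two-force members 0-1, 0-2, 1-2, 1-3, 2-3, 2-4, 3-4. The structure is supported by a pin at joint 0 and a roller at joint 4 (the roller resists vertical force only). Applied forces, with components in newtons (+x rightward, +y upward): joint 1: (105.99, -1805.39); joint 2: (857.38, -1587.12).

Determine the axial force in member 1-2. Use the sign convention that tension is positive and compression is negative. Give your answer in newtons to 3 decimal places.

N=5 nodes, M=7 members, R=3 reactions → 2N=10, M+R=10
member 0 (0-1): L=3.8514, (cx,cy)=(0.5471,0.8371)
member 1 (0-2): L=4.9590, (cx,cy)=(1.0000,0.0000)
member 2 (1-2): L=4.3044, (cx,cy)=(0.6626,-0.7490)
member 3 (1-3): L=4.9660, (cx,cy)=(0.9994,-0.0350)
member 4 (2-3): L=3.7093, (cx,cy)=(0.5691,0.8223)
member 5 (2-4): L=4.4410, (cx,cy)=(1.0000,0.0000)
member 6 (3-4): L=3.8382, (cx,cy)=(0.6071,-0.7947)
solve A·x = −loads:
  F[0-1] = -2525.6483 N (compression)
  F[0-2] = +2345.0700 N (tension)
  F[1-2] = +497.3480 N (tension)
  F[1-3] = -1818.3363 N (compression)
  F[2-3] = +1477.1579 N (tension)
  F[2-4] = +976.5517 N (tension)
  F[3-4] = -1608.6492 N (compression)
  Rx@0 = -963.3700 N
  Ry@0 = +2114.1912 N
  Ry@4 = +1278.3188 N

497.348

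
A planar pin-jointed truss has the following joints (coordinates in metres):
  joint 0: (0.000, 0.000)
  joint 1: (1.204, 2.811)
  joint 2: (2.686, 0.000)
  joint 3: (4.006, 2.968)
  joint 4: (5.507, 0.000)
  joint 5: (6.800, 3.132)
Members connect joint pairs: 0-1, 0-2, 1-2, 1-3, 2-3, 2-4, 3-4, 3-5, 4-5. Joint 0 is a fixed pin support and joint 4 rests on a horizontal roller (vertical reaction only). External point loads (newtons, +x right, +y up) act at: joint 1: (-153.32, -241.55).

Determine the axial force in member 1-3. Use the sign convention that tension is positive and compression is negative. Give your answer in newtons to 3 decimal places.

24.847

N=6 nodes, M=9 members, R=3 reactions → 2N=12, M+R=12
member 0 (0-1): L=3.0580, (cx,cy)=(0.3937,0.9192)
member 1 (0-2): L=2.6860, (cx,cy)=(1.0000,0.0000)
member 2 (1-2): L=3.1777, (cx,cy)=(0.4664,-0.8846)
member 3 (1-3): L=2.8064, (cx,cy)=(0.9984,0.0559)
member 4 (2-3): L=3.2483, (cx,cy)=(0.4064,0.9137)
member 5 (2-4): L=2.8210, (cx,cy)=(1.0000,0.0000)
member 6 (3-4): L=3.3260, (cx,cy)=(0.4513,-0.8924)
member 7 (3-5): L=2.7988, (cx,cy)=(0.9983,0.0586)
member 8 (4-5): L=3.3884, (cx,cy)=(0.3816,0.9243)
solve A·x = −loads:
  F[0-1] = -290.4613 N (compression)
  F[0-2] = -38.9590 N (compression)
  F[1-2] = +30.3424 N (tension)
  F[1-3] = +24.8472 N (tension)
  F[2-3] = -29.3754 N (compression)
  F[2-4] = -12.8711 N (compression)
  F[3-4] = +28.5201 N (tension)
  F[3-5] = -0.0000 N (compression)
  F[4-5] = -0.0000 N (compression)
  Rx@0 = +153.3200 N
  Ry@0 = +267.0006 N
  Ry@4 = -25.4506 N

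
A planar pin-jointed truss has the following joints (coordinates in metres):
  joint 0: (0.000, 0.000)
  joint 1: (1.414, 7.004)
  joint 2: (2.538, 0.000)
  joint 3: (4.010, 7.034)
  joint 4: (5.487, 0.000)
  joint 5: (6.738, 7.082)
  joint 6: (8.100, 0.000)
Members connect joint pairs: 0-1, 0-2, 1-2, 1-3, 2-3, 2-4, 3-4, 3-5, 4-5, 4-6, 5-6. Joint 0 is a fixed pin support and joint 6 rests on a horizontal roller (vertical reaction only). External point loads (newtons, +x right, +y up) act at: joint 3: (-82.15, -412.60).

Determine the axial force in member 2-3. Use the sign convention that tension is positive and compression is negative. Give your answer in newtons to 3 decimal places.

N=7 nodes, M=11 members, R=3 reactions → 2N=14, M+R=14
member 0 (0-1): L=7.1453, (cx,cy)=(0.1979,0.9802)
member 1 (0-2): L=2.5380, (cx,cy)=(1.0000,0.0000)
member 2 (1-2): L=7.0936, (cx,cy)=(0.1585,-0.9874)
member 3 (1-3): L=2.5962, (cx,cy)=(0.9999,0.0116)
member 4 (2-3): L=7.1864, (cx,cy)=(0.2048,0.9788)
member 5 (2-4): L=2.9490, (cx,cy)=(1.0000,0.0000)
member 6 (3-4): L=7.1874, (cx,cy)=(0.2055,-0.9787)
member 7 (3-5): L=2.7284, (cx,cy)=(0.9998,0.0176)
member 8 (4-5): L=7.1916, (cx,cy)=(0.1740,0.9848)
member 9 (4-6): L=2.6130, (cx,cy)=(1.0000,0.0000)
member 10 (5-6): L=7.2118, (cx,cy)=(0.1889,-0.9820)
solve A·x = −loads:
  F[0-1] = -285.3187 N (compression)
  F[0-2] = -25.6877 N (compression)
  F[1-2] = +282.0707 N (tension)
  F[1-3] = -101.1638 N (compression)
  F[2-3] = -284.5403 N (compression)
  F[2-4] = +77.2901 N (tension)
  F[3-4] = -136.7071 N (compression)
  F[3-5] = -49.2046 N (compression)
  F[4-5] = +135.8608 N (tension)
  F[4-6] = +25.5637 N (tension)
  F[5-6] = -135.3597 N (compression)
  Rx@0 = +82.1500 N
  Ry@0 = +279.6762 N
  Ry@6 = +132.9238 N

-284.540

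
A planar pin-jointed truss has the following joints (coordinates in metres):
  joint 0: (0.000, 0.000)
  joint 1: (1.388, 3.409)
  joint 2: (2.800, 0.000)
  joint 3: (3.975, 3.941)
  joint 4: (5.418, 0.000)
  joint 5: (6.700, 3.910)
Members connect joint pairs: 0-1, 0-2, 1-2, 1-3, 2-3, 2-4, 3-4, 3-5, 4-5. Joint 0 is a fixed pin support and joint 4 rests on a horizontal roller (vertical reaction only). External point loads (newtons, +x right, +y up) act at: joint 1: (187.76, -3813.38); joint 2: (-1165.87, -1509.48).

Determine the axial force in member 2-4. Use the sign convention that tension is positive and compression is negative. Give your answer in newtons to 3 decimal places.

N=6 nodes, M=9 members, R=3 reactions → 2N=12, M+R=12
member 0 (0-1): L=3.6807, (cx,cy)=(0.3771,0.9262)
member 1 (0-2): L=2.8000, (cx,cy)=(1.0000,0.0000)
member 2 (1-2): L=3.6899, (cx,cy)=(0.3827,-0.9239)
member 3 (1-3): L=2.6411, (cx,cy)=(0.9795,0.2014)
member 4 (2-3): L=4.1124, (cx,cy)=(0.2857,0.9583)
member 5 (2-4): L=2.6180, (cx,cy)=(1.0000,0.0000)
member 6 (3-4): L=4.1969, (cx,cy)=(0.3438,-0.9390)
member 7 (3-5): L=2.7252, (cx,cy)=(0.9999,-0.0114)
member 8 (4-5): L=4.1148, (cx,cy)=(0.3116,0.9502)
solve A·x = −loads:
  F[0-1] = -3722.5274 N (compression)
  F[0-2] = +425.6491 N (tension)
  F[1-2] = -691.1784 N (compression)
  F[1-3] = -1354.7941 N (compression)
  F[2-3] = +2241.4891 N (tension)
  F[2-4] = +686.5893 N (tension)
  F[3-4] = -1996.9003 N (compression)
  F[3-5] = +0.0000 N (tension)
  F[4-5] = -0.0000 N (compression)
  Rx@0 = +978.1100 N
  Ry@0 = +3447.7051 N
  Ry@4 = +1875.1549 N

686.589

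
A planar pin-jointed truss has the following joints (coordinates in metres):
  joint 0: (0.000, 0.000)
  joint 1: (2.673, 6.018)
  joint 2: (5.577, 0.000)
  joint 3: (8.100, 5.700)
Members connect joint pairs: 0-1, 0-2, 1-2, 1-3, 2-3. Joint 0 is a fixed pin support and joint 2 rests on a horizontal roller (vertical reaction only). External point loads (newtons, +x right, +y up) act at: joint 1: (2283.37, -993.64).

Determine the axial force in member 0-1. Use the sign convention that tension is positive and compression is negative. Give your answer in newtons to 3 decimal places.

2129.902

N=4 nodes, M=5 members, R=3 reactions → 2N=8, M+R=8
member 0 (0-1): L=6.5849, (cx,cy)=(0.4059,0.9139)
member 1 (0-2): L=5.5770, (cx,cy)=(1.0000,0.0000)
member 2 (1-2): L=6.6820, (cx,cy)=(0.4346,-0.9006)
member 3 (1-3): L=5.4363, (cx,cy)=(0.9983,-0.0585)
member 4 (2-3): L=6.2334, (cx,cy)=(0.4048,0.9144)
solve A·x = −loads:
  F[0-1] = +2129.9015 N (tension)
  F[0-2] = +1418.7853 N (tension)
  F[1-2] = -3264.5893 N (compression)
  F[1-3] = -0.0000 N (tension)
  F[2-3] = +0.0000 N (tension)
  Rx@0 = -2283.3700 N
  Ry@0 = -1946.5286 N
  Ry@2 = +2940.1686 N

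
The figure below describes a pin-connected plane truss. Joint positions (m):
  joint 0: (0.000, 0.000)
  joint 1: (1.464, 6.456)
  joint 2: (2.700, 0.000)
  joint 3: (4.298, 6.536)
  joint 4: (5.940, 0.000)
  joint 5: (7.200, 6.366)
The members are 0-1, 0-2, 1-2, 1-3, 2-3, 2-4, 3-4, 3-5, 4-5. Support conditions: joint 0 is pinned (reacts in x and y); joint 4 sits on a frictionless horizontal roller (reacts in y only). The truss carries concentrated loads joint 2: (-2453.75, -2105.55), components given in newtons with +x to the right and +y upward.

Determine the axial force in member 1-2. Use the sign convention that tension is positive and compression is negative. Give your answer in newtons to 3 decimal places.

N=6 nodes, M=9 members, R=3 reactions → 2N=12, M+R=12
member 0 (0-1): L=6.6199, (cx,cy)=(0.2212,0.9752)
member 1 (0-2): L=2.7000, (cx,cy)=(1.0000,0.0000)
member 2 (1-2): L=6.5733, (cx,cy)=(0.1880,-0.9822)
member 3 (1-3): L=2.8351, (cx,cy)=(0.9996,0.0282)
member 4 (2-3): L=6.7285, (cx,cy)=(0.2375,0.9714)
member 5 (2-4): L=3.2400, (cx,cy)=(1.0000,0.0000)
member 6 (3-4): L=6.7391, (cx,cy)=(0.2437,-0.9699)
member 7 (3-5): L=2.9070, (cx,cy)=(0.9983,-0.0585)
member 8 (4-5): L=6.4895, (cx,cy)=(0.1942,0.9810)
solve A·x = −loads:
  F[0-1] = -1177.6407 N (compression)
  F[0-2] = -2193.3136 N (compression)
  F[1-2] = +1155.6094 N (tension)
  F[1-3] = -477.9215 N (compression)
  F[2-3] = +999.1410 N (tension)
  F[2-4] = +240.4385 N (tension)
  F[3-4] = -986.8081 N (compression)
  F[3-5] = +0.0000 N (tension)
  F[4-5] = -0.0000 N (compression)
  Rx@0 = +2453.7500 N
  Ry@0 = +1148.4818 N
  Ry@4 = +957.0682 N

1155.609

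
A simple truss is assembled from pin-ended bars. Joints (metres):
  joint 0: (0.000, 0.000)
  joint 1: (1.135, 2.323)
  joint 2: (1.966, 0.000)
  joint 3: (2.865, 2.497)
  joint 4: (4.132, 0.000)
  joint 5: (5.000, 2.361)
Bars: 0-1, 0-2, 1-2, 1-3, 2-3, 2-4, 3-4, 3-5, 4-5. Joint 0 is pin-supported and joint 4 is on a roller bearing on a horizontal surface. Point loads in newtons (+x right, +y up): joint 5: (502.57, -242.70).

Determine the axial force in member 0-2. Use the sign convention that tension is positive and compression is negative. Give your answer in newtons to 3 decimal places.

N=6 nodes, M=9 members, R=3 reactions → 2N=12, M+R=12
member 0 (0-1): L=2.5855, (cx,cy)=(0.4390,0.8985)
member 1 (0-2): L=1.9660, (cx,cy)=(1.0000,0.0000)
member 2 (1-2): L=2.4672, (cx,cy)=(0.3368,-0.9416)
member 3 (1-3): L=1.7387, (cx,cy)=(0.9950,0.1001)
member 4 (2-3): L=2.6539, (cx,cy)=(0.3387,0.9409)
member 5 (2-4): L=2.1660, (cx,cy)=(1.0000,0.0000)
member 6 (3-4): L=2.8001, (cx,cy)=(0.4525,-0.8918)
member 7 (3-5): L=2.1393, (cx,cy)=(0.9980,-0.0636)
member 8 (4-5): L=2.5155, (cx,cy)=(0.3451,0.9386)
solve A·x = −loads:
  F[0-1] = +376.3527 N (tension)
  F[0-2] = +337.3530 N (tension)
  F[1-2] = -329.6258 N (compression)
  F[1-3] = +277.6366 N (tension)
  F[2-3] = +329.8674 N (tension)
  F[2-4] = +114.5857 N (tension)
  F[3-4] = -420.4945 N (compression)
  F[3-5] = +579.4264 N (tension)
  F[4-5] = -219.3366 N (compression)
  Rx@0 = -502.5700 N
  Ry@0 = -338.1489 N
  Ry@4 = +580.8489 N

337.353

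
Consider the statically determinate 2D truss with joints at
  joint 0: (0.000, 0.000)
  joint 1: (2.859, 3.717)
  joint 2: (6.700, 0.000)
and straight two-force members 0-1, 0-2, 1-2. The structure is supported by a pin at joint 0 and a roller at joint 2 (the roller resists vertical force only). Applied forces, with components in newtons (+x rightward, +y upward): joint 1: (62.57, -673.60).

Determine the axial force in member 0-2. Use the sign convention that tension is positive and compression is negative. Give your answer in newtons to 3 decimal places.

N=3 nodes, M=3 members, R=3 reactions → 2N=6, M+R=6
member 0 (0-1): L=4.6893, (cx,cy)=(0.6097,0.7926)
member 1 (0-2): L=6.7000, (cx,cy)=(1.0000,0.0000)
member 2 (1-2): L=5.3450, (cx,cy)=(0.7186,-0.6954)
solve A·x = −loads:
  F[0-1] = -443.3892 N (compression)
  F[0-2] = +332.8955 N (tension)
  F[1-2] = -463.2484 N (compression)
  Rx@0 = -62.5700 N
  Ry@0 = +351.4515 N
  Ry@2 = +322.1485 N

332.895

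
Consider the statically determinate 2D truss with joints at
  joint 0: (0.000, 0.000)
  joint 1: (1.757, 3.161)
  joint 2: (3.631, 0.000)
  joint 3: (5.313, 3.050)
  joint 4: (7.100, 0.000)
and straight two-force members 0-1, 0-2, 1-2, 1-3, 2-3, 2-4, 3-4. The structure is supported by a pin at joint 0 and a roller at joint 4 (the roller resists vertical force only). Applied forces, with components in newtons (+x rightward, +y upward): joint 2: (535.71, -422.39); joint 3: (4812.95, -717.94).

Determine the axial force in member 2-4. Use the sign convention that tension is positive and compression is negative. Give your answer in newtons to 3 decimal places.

N=5 nodes, M=7 members, R=3 reactions → 2N=10, M+R=10
member 0 (0-1): L=3.6165, (cx,cy)=(0.4858,0.8741)
member 1 (0-2): L=3.6310, (cx,cy)=(1.0000,0.0000)
member 2 (1-2): L=3.6748, (cx,cy)=(0.5100,-0.8602)
member 3 (1-3): L=3.5577, (cx,cy)=(0.9995,-0.0312)
member 4 (2-3): L=3.4830, (cx,cy)=(0.4829,0.8757)
member 5 (2-4): L=3.4690, (cx,cy)=(1.0000,0.0000)
member 6 (3-4): L=3.5349, (cx,cy)=(0.5055,-0.8628)
solve A·x = −loads:
  F[0-1] = +1922.6070 N (tension)
  F[0-2] = +4414.5984 N (tension)
  F[1-2] = -2024.9508 N (compression)
  F[1-3] = +1967.6765 N (tension)
  F[2-3] = +2471.5265 N (tension)
  F[2-4] = +1652.7056 N (tension)
  F[3-4] = -3269.2956 N (compression)
  Rx@0 = -5348.6600 N
  Ry@0 = -1680.4603 N
  Ry@4 = +2820.7903 N

1652.706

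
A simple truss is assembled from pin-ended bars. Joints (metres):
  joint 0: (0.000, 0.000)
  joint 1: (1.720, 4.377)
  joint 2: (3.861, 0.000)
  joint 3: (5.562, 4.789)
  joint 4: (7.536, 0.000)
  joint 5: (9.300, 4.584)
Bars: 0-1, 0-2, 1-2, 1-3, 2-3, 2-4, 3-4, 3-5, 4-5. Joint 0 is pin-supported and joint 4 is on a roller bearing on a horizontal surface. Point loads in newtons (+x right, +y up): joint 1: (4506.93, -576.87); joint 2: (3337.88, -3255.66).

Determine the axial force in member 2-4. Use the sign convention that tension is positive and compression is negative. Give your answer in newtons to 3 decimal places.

1820.808

N=6 nodes, M=9 members, R=3 reactions → 2N=12, M+R=12
member 0 (0-1): L=4.7028, (cx,cy)=(0.3657,0.9307)
member 1 (0-2): L=3.8610, (cx,cy)=(1.0000,0.0000)
member 2 (1-2): L=4.8726, (cx,cy)=(0.4394,-0.8983)
member 3 (1-3): L=3.8640, (cx,cy)=(0.9943,0.1066)
member 4 (2-3): L=5.0821, (cx,cy)=(0.3347,0.9423)
member 5 (2-4): L=3.6750, (cx,cy)=(1.0000,0.0000)
member 6 (3-4): L=5.1799, (cx,cy)=(0.3811,-0.9245)
member 7 (3-5): L=3.7436, (cx,cy)=(0.9985,-0.0548)
member 8 (4-5): L=4.9117, (cx,cy)=(0.3591,0.9333)
solve A·x = −loads:
  F[0-1] = +628.3540 N (tension)
  F[0-2] = +7614.9971 N (tension)
  F[1-2] = -1713.9098 N (compression)
  F[1-3] = -3544.2332 N (compression)
  F[2-3] = +5088.7530 N (tension)
  F[2-4] = +1820.8080 N (tension)
  F[3-4] = -4777.8997 N (compression)
  F[3-5] = +0.0000 N (tension)
  F[4-5] = -0.0000 N (compression)
  Rx@0 = -7844.8100 N
  Ry@0 = -584.8204 N
  Ry@4 = +4417.3504 N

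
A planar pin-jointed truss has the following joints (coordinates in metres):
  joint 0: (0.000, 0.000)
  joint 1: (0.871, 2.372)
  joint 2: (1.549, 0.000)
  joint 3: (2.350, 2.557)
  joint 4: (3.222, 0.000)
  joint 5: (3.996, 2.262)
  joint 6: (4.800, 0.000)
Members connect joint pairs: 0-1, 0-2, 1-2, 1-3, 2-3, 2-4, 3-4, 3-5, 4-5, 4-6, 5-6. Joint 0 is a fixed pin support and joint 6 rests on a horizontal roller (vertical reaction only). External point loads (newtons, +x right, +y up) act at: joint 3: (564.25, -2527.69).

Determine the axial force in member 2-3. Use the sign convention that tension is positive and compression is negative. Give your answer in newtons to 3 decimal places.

-955.229

N=7 nodes, M=11 members, R=3 reactions → 2N=14, M+R=14
member 0 (0-1): L=2.5269, (cx,cy)=(0.3447,0.9387)
member 1 (0-2): L=1.5490, (cx,cy)=(1.0000,0.0000)
member 2 (1-2): L=2.4670, (cx,cy)=(0.2748,-0.9615)
member 3 (1-3): L=1.4905, (cx,cy)=(0.9923,0.1241)
member 4 (2-3): L=2.6795, (cx,cy)=(0.2989,0.9543)
member 5 (2-4): L=1.6730, (cx,cy)=(1.0000,0.0000)
member 6 (3-4): L=2.7016, (cx,cy)=(0.3228,-0.9465)
member 7 (3-5): L=1.6722, (cx,cy)=(0.9843,-0.1764)
member 8 (4-5): L=2.3908, (cx,cy)=(0.3237,0.9461)
member 9 (4-6): L=1.5780, (cx,cy)=(1.0000,0.0000)
member 10 (5-6): L=2.4006, (cx,cy)=(0.3349,-0.9422)
solve A·x = −loads:
  F[0-1] = -1054.2021 N (compression)
  F[0-2] = +927.6297 N (tension)
  F[1-2] = +948.0566 N (tension)
  F[1-3] = -628.7946 N (compression)
  F[2-3] = -955.2290 N (compression)
  F[2-4] = +1473.7326 N (tension)
  F[3-4] = -1433.6354 N (compression)
  F[3-5] = -1027.1039 N (compression)
  F[4-5] = +1434.1400 N (tension)
  F[4-6] = +546.6971 N (tension)
  F[5-6] = -1632.3651 N (compression)
  Rx@0 = -564.2500 N
  Ry@0 = +989.5944 N
  Ry@6 = +1538.0956 N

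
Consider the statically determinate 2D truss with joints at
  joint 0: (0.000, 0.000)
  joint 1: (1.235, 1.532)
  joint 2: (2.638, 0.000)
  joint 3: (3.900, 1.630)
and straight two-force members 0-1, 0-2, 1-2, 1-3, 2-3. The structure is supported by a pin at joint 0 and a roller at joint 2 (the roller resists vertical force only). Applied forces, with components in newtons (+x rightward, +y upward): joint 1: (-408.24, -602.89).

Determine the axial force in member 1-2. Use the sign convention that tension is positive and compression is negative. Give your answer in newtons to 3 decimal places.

N=4 nodes, M=5 members, R=3 reactions → 2N=8, M+R=8
member 0 (0-1): L=1.9678, (cx,cy)=(0.6276,0.7785)
member 1 (0-2): L=2.6380, (cx,cy)=(1.0000,0.0000)
member 2 (1-2): L=2.0774, (cx,cy)=(0.6754,-0.7375)
member 3 (1-3): L=2.6668, (cx,cy)=(0.9993,0.0367)
member 4 (2-3): L=2.0614, (cx,cy)=(0.6122,0.7907)
solve A·x = −loads:
  F[0-1] = -716.3791 N (compression)
  F[0-2] = +41.3620 N (tension)
  F[1-2] = -61.2430 N (compression)
  F[1-3] = -0.0000 N (compression)
  F[2-3] = -0.0000 N (compression)
  Rx@0 = +408.2400 N
  Ry@0 = +557.7249 N
  Ry@2 = +45.1651 N

-61.243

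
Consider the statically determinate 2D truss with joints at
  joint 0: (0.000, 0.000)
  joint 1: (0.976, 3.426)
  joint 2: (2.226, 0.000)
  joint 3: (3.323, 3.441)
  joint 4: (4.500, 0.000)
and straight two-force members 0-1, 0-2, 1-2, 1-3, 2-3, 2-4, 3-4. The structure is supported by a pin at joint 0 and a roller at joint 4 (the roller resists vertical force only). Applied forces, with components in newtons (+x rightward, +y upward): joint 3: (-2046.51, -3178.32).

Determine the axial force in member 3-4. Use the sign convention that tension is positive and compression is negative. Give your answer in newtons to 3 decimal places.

N=5 nodes, M=7 members, R=3 reactions → 2N=10, M+R=10
member 0 (0-1): L=3.5623, (cx,cy)=(0.2740,0.9617)
member 1 (0-2): L=2.2260, (cx,cy)=(1.0000,0.0000)
member 2 (1-2): L=3.6469, (cx,cy)=(0.3428,-0.9394)
member 3 (1-3): L=2.3470, (cx,cy)=(1.0000,0.0064)
member 4 (2-3): L=3.6116, (cx,cy)=(0.3037,0.9528)
member 5 (2-4): L=2.2740, (cx,cy)=(1.0000,0.0000)
member 6 (3-4): L=3.6367, (cx,cy)=(0.3236,-0.9462)
solve A·x = −loads:
  F[0-1] = -2491.5428 N (compression)
  F[0-2] = -1363.8783 N (compression)
  F[1-2] = +2540.1485 N (tension)
  F[1-3] = -1553.3136 N (compression)
  F[2-3] = -2504.6089 N (compression)
  F[2-4] = +267.5237 N (tension)
  F[3-4] = -826.6030 N (compression)
  Rx@0 = +2046.5100 N
  Ry@0 = +2396.2052 N
  Ry@4 = +782.1148 N

-826.603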